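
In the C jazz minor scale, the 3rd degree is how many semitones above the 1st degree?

The scale is C D Eb F G A B.
C up to Eb is a minor third — 3 semitones.

3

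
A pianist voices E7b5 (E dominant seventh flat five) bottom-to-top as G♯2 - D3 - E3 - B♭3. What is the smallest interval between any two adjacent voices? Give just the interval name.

M2

Adjacent intervals: G♯2→D3 = diminished fifth; D3→E3 = major second; E3→B♭3 = diminished fifth.
The smallest is D3 to E3, a major second (2 semitones).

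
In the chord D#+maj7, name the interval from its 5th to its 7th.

The chord tones of D#maj7#5 (D# augmented major seventh) are D#–F##–A##–C##.
5th = A##; 7th = C##.
A## up to C## is 3 semitones, a half step narrower than a major third, so the interval is minor.

m3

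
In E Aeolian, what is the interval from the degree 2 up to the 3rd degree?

The scale runs E F# G A B C D.
So we need the interval from F# up to G.
From F# to G: 1 semitone over a second = minor.

m2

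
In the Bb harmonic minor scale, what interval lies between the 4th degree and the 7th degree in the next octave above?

The scale runs Bb C Db Eb F Gb A.
4th degree = Eb; 7th scale degree (up an octave) = A.
11 letter names make it an eleventh; at 18 semitones (a half step wider than perfect) the quality is augmented.

augmented 11th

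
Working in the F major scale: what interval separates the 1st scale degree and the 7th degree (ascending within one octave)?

Spelling the F major scale: F G A B♭ C D E.
The 1st scale degree is F and the 7th degree is E.
Counting 7 letters and 11 half steps from F gives a major seventh.

major seventh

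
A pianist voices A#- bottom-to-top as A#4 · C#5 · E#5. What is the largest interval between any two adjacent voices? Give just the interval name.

Adjacent intervals: A#4→C#5 = minor third; C#5→E#5 = major third.
The largest is C#5 to E#5, a major third (4 semitones).

major 3rd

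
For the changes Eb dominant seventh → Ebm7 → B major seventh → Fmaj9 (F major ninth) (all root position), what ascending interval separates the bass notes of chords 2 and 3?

The roots are Eb and B.
5 letter names make it a fifth; at 8 semitones (a half step wider than perfect) the quality is augmented.

augmented 5th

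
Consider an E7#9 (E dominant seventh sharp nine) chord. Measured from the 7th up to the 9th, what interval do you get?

A3

The chord tones of E7#9 are E–G#–B–D–F##.
So we need the interval from D up to F##.
D up to F## is 5 semitones, a half step wider than a major third, so the interval is augmented.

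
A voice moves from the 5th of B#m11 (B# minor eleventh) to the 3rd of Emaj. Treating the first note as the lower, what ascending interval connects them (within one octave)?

minor second

B#m11 (B# minor eleventh) has F## as its 5th, and Emaj has G# as its 3rd.
F## up to G# is 1 semitone, a half step narrower than a major second, so the interval is minor.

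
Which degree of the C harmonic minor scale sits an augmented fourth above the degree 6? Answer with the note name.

The scale is C D Eb F G Ab B.
The degree 6 is Ab; an augmented fourth above that is D — scale degree 2.

D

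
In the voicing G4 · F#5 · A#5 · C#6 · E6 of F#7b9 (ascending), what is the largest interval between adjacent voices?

Adjacent intervals: G4→F#5 = major seventh; F#5→A#5 = major third; A#5→C#6 = minor third; C#6→E6 = minor third.
The largest is G4 to F#5, a major seventh (11 semitones).

major 7th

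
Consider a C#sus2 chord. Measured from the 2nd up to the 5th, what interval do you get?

perfect 4th

C# sus2 is spelled C# D# G#.
The 2nd is D# and the 5th is G#.
From D# to G# is 5 semitones, exactly the perfect fourth.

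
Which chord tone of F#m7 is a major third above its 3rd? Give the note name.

C#

F#min7 (F# minor seventh) is spelled F#–A–C#–E.
The 3rd is A. A major third above A is C#.
C# is the chord's 5th.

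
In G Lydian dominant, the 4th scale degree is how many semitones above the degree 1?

6

The scale is G A B C# D E F.
G up to C# is an augmented fourth — 6 semitones.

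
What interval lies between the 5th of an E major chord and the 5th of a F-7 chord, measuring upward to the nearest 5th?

m2

The 5th of E major is B; the 5th of F-7 is C.
2 letter names make it a second; at 1 semitone (a half step narrower than major) the quality is minor.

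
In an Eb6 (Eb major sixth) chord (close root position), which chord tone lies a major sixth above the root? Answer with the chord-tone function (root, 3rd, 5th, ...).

6th

The chord tones of Eb major sixth are Eb, G, Bb, C.
The root is Eb. A major sixth above Eb is C.
C is the chord's 6th.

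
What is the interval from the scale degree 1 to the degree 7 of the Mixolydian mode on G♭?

minor 7th

Spelling the Mixolydian mode on G♭: G♭ A♭ B♭ C♭ D♭ E♭ F♭.
Scale degree 1 = G♭; 7th degree = F♭.
G♭ up to F♭ is 10 semitones, a half step narrower than a major seventh, so the interval is minor.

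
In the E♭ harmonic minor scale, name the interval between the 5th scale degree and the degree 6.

minor second

E♭ harmonic minor: E♭ F G♭ A♭ B♭ C♭ D.
5th scale degree = B♭; 6th degree = C♭.
2 letter names make it a second; at 1 semitone (a half step narrower than major) the quality is minor.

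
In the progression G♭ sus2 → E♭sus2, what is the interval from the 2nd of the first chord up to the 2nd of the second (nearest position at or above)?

M6

The 2nd of G♭ sus2 is A♭; the 2nd of E♭sus2 is F.
From A♭ to F is 9 semitones, exactly the major sixth.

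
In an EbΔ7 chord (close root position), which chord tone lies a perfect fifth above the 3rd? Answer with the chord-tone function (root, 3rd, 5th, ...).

Spelling the chord: Eb-G-Bb-D.
The 3rd is G. A perfect fifth above G is D.
D is the chord's 7th.

7th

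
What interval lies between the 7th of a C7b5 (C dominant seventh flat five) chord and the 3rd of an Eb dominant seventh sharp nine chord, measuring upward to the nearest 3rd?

The 7th of C7b5 (C dominant seventh flat five) is Bb; the 3rd of Eb dominant seventh sharp nine is G.
Bb up to G spans 6 letter names and 9 semitones — a major sixth.

major sixth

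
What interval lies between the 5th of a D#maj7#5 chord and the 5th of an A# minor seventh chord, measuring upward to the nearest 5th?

d5

The 5th of D#maj7#5 is A##; the 5th of A# minor seventh is E#.
5 letter names make it a fifth; at 6 semitones (a half step narrower than perfect) the quality is diminished.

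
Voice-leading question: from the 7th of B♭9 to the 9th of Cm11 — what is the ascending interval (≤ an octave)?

augmented fourth

The 7th of B♭9 is A♭; the 9th of Cm11 is D.
A♭ up to D is 6 semitones, a half step wider than a perfect fourth, so the interval is augmented.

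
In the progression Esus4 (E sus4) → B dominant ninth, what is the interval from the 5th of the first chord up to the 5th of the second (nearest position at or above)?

P5

The 5th of Esus4 (E sus4) is B; the 5th of B dominant ninth is F♯.
Counting 5 letters and 7 half steps from B gives a perfect fifth.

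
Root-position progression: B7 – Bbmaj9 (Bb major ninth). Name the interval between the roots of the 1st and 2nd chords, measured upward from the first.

diminished 8th

The roots are B and Bb.
B up to Bb is 11 semitones, a half step narrower than a perfect octave, so the interval is diminished.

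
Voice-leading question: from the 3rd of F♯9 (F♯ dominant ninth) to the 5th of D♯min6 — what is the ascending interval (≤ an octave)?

F♯9 (F♯ dominant ninth) has A♯ as its 3rd, and D♯min6 has A♯ as its 5th.
A♯ up to A♯ spans 1 letter names and 0 semitones — a perfect unison.

perfect 1st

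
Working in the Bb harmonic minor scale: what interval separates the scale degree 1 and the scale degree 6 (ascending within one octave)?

minor 6th

Spelling the Bb harmonic minor scale: Bb C Db Eb F Gb A.
The scale degree 1 is Bb and the scale degree 6 is Gb.
From Bb to Gb: 8 semitones over a sixth = minor.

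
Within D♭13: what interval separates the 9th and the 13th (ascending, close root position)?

perfect fifth

Spelling the chord: D♭ F A♭ C♭ E♭ B♭.
So we need the interval from E♭ up to B♭.
E♭ up to B♭ spans 5 letter names and 7 semitones — a perfect fifth.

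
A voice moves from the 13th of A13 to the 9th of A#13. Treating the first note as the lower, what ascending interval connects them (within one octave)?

augmented fourth

The 13th of A13 is F#; the 9th of A#13 is B#.
F# up to B# is 6 semitones, a half step wider than a perfect fourth, so the interval is augmented.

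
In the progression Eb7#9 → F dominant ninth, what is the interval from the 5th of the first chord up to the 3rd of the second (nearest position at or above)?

Eb7#9 has Bb as its 5th, and F dominant ninth has A as its 3rd.
Bb up to A spans 7 letter names and 11 semitones — a major seventh.

M7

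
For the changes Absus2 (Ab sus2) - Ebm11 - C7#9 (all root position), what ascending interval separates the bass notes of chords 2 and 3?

major sixth

The roots are Eb and C.
Eb up to C spans 6 letter names and 9 semitones — a major sixth.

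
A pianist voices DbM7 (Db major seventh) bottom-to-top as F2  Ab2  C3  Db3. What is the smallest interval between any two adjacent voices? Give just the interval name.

minor 2nd

Adjacent intervals: F2→Ab2 = minor third; Ab2→C3 = major third; C3→Db3 = minor second.
The smallest is C3 to Db3, a minor second (1 semitone).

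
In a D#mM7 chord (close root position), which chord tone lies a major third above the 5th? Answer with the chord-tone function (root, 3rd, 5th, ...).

7th

Spelling the chord: D#-F#-A#-C##.
The 5th is A#. A major third above A# is C##.
C## is the chord's 7th.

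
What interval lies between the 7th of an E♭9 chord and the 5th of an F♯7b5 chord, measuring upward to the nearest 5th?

major seventh

The 7th of E♭9 is D♭; the 5th of F♯7b5 is C.
Counting 7 letters and 11 half steps from D♭ gives a major seventh.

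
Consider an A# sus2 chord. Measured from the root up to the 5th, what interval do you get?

The chord tones of A#sus2 (A# sus2) are A# B# E#.
That puts A# below E#.
Counting 5 letters and 7 half steps from A# gives a perfect fifth.

perfect 5th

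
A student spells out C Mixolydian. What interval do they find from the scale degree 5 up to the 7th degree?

Spelling C Mixolydian: C D E F G A B♭.
Scale degree 5 = G; 7th degree = B♭.
G up to B♭ is 3 semitones, a half step narrower than a major third, so the interval is minor.

minor third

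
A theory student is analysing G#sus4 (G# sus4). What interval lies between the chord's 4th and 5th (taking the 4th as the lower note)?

G#sus4: G# C# D#.
The 4th is C# and the 5th is D#.
Counting 2 letters and 2 half steps from C# gives a major second.

major 2nd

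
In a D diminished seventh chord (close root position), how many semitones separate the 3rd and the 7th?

Ddim7 is spelled D–F–Ab–Cb.
F to Cb is a diminished fifth: 6 semitones.

6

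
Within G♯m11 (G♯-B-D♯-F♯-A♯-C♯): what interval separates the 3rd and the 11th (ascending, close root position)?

M9

3rd = B; 11th = C♯.
B up to C♯ spans 9 letter names and 14 semitones — a major ninth.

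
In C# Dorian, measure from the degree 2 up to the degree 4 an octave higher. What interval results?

Spelling C# Dorian: C# D# E F# G# A# B.
So we need the interval from D# up to F#.
10 letter names make it a tenth; at 15 semitones (a half step narrower than major) the quality is minor.

minor 10th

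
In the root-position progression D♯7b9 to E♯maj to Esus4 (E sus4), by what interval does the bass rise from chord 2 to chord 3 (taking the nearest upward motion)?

diminished 8th

The roots are E♯ and E.
E♯ up to E is 11 semitones, a half step narrower than a perfect octave, so the interval is diminished.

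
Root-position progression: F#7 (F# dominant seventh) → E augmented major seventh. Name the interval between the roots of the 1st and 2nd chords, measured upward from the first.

The roots are F# and E.
F# up to E is 10 semitones, a half step narrower than a major seventh, so the interval is minor.

minor seventh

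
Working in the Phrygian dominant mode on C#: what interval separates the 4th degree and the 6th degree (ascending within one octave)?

Spelling the Phrygian dominant mode on C#: C# D E# F# G# A B.
The 4th degree is F# and the 6th scale degree is A.
3 letter names make it a third; at 3 semitones (a half step narrower than major) the quality is minor.

minor 3rd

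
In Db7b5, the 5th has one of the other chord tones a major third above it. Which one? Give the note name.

Cb

Db7b5 is spelled Db, F, Abb, Cb.
The 5th is Abb. A major third above Abb is Cb.
Cb is the chord's 7th.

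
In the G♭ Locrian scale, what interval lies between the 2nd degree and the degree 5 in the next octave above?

P11

G♭ locrian: G♭ A𝄫 B𝄫 C♭ D𝄫 E𝄫 F♭.
2nd degree = A𝄫; 5th scale degree (up an octave) = D𝄫.
Counting 11 letters and 17 half steps from A𝄫 gives a perfect eleventh.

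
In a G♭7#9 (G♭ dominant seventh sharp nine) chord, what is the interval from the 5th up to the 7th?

G♭7#9: G♭-B♭-D♭-F♭-A.
So we need the interval from D♭ up to F♭.
3 letter names make it a third; at 3 semitones (a half step narrower than major) the quality is minor.

m3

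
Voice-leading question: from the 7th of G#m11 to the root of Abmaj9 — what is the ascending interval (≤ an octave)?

diminished third

The 7th of G#m11 is F#; the root of Abmaj9 is Ab.
F# up to Ab is 2 semitones, a whole step narrower than a major third, so the interval is diminished.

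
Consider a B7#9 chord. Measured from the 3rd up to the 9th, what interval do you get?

M7

Spelling the chord: B, D♯, F♯, A, C𝄪.
The 3rd is D♯ and the 9th is C𝄪.
D♯ up to C𝄪 spans 7 letter names and 11 semitones — a major seventh.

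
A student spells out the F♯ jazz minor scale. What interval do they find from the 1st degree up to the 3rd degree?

m3

The scale runs F♯ G♯ A B C♯ D♯ E♯.
That puts F♯ below A.
3 letter names make it a third; at 3 semitones (a half step narrower than major) the quality is minor.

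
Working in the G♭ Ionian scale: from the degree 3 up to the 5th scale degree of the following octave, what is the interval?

minor 10th

The scale runs G♭ A♭ B♭ C♭ D♭ E♭ F.
Degree 3 = B♭; 5th scale degree (up an octave) = D♭.
From B♭ to D♭: 15 semitones over a tenth = minor.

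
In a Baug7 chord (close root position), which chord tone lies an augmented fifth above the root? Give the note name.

Baug7 (B augmented seventh): B D# F## A.
The root is B. An augmented fifth above B is F##.
F## is the chord's 5th.

F##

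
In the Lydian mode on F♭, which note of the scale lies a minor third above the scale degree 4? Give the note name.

The scale is F♭ G♭ A♭ B♭ C♭ D♭ E♭.
The scale degree 4 is B♭; a minor third above that is D♭ — scale degree 6.

Db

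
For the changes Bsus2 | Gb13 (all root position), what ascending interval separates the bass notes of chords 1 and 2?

diminished sixth

The roots are B and Gb.
From B to Gb: 7 semitones over a sixth = diminished.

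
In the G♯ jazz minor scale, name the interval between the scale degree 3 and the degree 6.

Spelling the G♯ jazz minor scale: G♯ A♯ B C♯ D♯ E♯ F𝄪.
Scale degree 3 = B; scale degree 6 = E♯.
B up to E♯ is 6 semitones, a half step wider than a perfect fourth, so the interval is augmented.

augmented fourth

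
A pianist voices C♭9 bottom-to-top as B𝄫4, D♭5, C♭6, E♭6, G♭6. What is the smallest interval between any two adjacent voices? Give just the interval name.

Adjacent intervals: B𝄫4→D♭5 = major third; D♭5→C♭6 = minor seventh; C♭6→E♭6 = major third; E♭6→G♭6 = minor third.
The smallest is E♭6 to G♭6, a minor third (3 semitones).

m3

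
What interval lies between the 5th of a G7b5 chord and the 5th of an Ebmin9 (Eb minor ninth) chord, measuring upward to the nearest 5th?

major 6th

G7b5 has Db as its 5th, and Ebmin9 (Eb minor ninth) has Bb as its 5th.
Db up to Bb spans 6 letter names and 9 semitones — a major sixth.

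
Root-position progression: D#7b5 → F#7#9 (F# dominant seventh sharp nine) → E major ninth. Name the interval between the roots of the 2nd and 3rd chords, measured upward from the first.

The roots are F# and E.
7 letter names make it a seventh; at 10 semitones (a half step narrower than major) the quality is minor.

minor seventh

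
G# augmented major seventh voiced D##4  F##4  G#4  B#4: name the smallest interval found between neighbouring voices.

Adjacent intervals: D##4→F##4 = minor third; F##4→G#4 = minor second; G#4→B#4 = major third.
The smallest is F##4 to G#4, a minor second (1 semitone).

minor second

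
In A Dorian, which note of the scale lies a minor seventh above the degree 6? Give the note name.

The scale is A B C D E F♯ G.
The degree 6 is F♯; a minor seventh above that is E — scale degree 5.

E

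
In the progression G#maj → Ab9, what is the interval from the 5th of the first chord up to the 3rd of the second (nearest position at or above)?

diminished seventh

G#maj has D# as its 5th, and Ab9 has C as its 3rd.
D# up to C is 9 semitones, a whole step narrower than a major seventh, so the interval is diminished.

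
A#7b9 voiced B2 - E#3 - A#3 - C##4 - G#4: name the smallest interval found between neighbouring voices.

Adjacent intervals: B2→E#3 = augmented fourth; E#3→A#3 = perfect fourth; A#3→C##4 = major third; C##4→G#4 = diminished fifth.
The smallest is A#3 to C##4, a major third (4 semitones).

major third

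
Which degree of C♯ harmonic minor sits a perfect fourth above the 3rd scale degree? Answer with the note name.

The scale is C♯ D♯ E F♯ G♯ A B♯.
The 3rd scale degree is E; a perfect fourth above that is A — scale degree 6.

A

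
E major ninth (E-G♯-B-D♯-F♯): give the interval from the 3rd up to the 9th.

minor seventh

The 3rd is G♯ and the 9th is F♯.
7 letter names make it a seventh; at 10 semitones (a half step narrower than major) the quality is minor.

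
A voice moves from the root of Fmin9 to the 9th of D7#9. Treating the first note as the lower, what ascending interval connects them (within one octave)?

The root of Fmin9 is F; the 9th of D7#9 is E♯.
F up to E♯ is 12 semitones, a half step wider than a major seventh, so the interval is augmented.

augmented 7th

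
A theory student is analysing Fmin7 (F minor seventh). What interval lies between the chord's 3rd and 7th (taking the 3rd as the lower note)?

Spelling the chord: F–Ab–C–Eb.
That puts Ab below Eb.
Ab up to Eb spans 5 letter names and 7 semitones — a perfect fifth.

perfect fifth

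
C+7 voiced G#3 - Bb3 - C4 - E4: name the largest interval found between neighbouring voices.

major third

Adjacent intervals: G#3→Bb3 = diminished third; Bb3→C4 = major second; C4→E4 = major third.
The largest is C4 to E4, a major third (4 semitones).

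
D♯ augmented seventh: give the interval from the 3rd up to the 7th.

diminished fifth

Spelling the chord: D♯, F𝄪, A𝄪, C♯.
That puts F𝄪 below C♯.
From F𝄪 to C♯: 6 semitones over a fifth = diminished.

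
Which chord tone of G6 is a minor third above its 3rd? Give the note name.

D

Spelling the chord: G B D E.
The 3rd is B. A minor third above B is D.
D is the chord's 5th.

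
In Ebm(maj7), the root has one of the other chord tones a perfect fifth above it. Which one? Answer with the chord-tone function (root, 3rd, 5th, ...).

Ebm(maj7): Eb Gb Bb D.
The root is Eb. A perfect fifth above Eb is Bb.
Bb is the chord's 5th.

5th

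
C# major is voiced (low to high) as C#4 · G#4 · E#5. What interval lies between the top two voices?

major sixth

Those voices are G#4 and E#5.
From G# to E# is 9 semitones, exactly the major sixth.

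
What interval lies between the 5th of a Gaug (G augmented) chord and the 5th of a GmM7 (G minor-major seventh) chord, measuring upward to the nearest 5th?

The 5th of Gaug (G augmented) is D#; the 5th of GmM7 (G minor-major seventh) is D.
D# up to D is 11 semitones, a half step narrower than a perfect octave, so the interval is diminished.

diminished 8th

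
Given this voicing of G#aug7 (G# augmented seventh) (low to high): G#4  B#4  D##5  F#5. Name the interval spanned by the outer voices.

The outer voices are G#4 and F#5.
7 letter names make it a seventh; at 10 semitones (a half step narrower than major) the quality is minor.

minor 7th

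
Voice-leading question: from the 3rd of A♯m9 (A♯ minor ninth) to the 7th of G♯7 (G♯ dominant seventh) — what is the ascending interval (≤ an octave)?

perfect 4th

A♯m9 (A♯ minor ninth) has C♯ as its 3rd, and G♯7 (G♯ dominant seventh) has F♯ as its 7th.
From C♯ to F♯ is 5 semitones, exactly the perfect fourth.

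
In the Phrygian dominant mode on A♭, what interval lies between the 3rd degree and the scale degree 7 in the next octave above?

diminished twelfth

Spelling the Phrygian dominant mode on A♭: A♭ B𝄫 C D♭ E♭ F♭ G♭.
The 3rd degree is C and the degree 7 (up an octave) is G♭.
C up to G♭ is 18 semitones, a half step narrower than a perfect twelfth, so the interval is diminished.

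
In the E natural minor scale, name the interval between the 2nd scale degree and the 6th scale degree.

diminished fifth

The scale runs E F# G A B C D.
The 2nd scale degree is F# and the 6th degree is C.
F# up to C is 6 semitones, a half step narrower than a perfect fifth, so the interval is diminished.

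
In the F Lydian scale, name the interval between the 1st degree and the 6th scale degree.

M6

The scale runs F G A B C D E.
So we need the interval from F up to D.
Counting 6 letters and 9 half steps from F gives a major sixth.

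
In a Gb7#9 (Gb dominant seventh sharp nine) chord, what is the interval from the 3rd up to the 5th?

Gb7#9 (Gb dominant seventh sharp nine): Gb–Bb–Db–Fb–A.
The 3rd is Bb and the 5th is Db.
3 letter names make it a third; at 3 semitones (a half step narrower than major) the quality is minor.

minor 3rd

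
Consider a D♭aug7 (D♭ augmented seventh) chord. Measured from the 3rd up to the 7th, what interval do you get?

diminished 5th

D♭+7 is spelled D♭–F–A–C♭.
That puts F below C♭.
F up to C♭ is 6 semitones, a half step narrower than a perfect fifth, so the interval is diminished.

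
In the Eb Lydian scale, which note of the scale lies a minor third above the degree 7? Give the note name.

The scale is Eb F G A Bb C D.
The degree 7 is D; a minor third above that is F — scale degree 2.

F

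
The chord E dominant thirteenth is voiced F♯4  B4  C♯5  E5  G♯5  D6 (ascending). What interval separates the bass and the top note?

The outer voices are F♯4 and D6.
F♯ up to D is 20 semitones, a half step narrower than a major thirteenth, so the interval is minor.

minor thirteenth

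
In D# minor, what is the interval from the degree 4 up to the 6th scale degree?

minor 3rd

D# natural minor: D# E# F# G# A# B C#.
So we need the interval from G# up to B.
3 letter names make it a third; at 3 semitones (a half step narrower than major) the quality is minor.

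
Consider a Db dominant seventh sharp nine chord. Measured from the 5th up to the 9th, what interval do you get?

The chord tones of Db dominant seventh sharp nine are Db-F-Ab-Cb-E.
That puts Ab below E.
Ab up to E is 8 semitones, a half step wider than a perfect fifth, so the interval is augmented.

augmented fifth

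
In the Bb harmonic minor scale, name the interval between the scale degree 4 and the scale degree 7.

augmented fourth

Spelling the Bb harmonic minor scale: Bb C Db Eb F Gb A.
That puts Eb below A.
Eb up to A is 6 semitones, a half step wider than a perfect fourth, so the interval is augmented.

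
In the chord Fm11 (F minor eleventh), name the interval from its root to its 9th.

major 9th

Fm11 is spelled F–Ab–C–Eb–G–Bb.
The root is F and the 9th is G.
F up to G spans 9 letter names and 14 semitones — a major ninth.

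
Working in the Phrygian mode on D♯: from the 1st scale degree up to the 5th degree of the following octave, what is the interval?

perfect twelfth

D♯ phrygian: D♯ E F♯ G♯ A♯ B C♯.
The 1st scale degree is D♯ and the 5th degree (up an octave) is A♯.
Counting 12 letters and 19 half steps from D♯ gives a perfect twelfth.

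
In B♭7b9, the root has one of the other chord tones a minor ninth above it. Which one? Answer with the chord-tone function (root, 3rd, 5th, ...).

B♭7b9 is spelled B♭–D–F–A♭–C♭.
The root is B♭. A minor ninth above B♭ is C♭.
C♭ is the chord's 9th.

9th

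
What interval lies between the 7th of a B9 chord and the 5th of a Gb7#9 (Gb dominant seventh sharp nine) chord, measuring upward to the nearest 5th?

The 7th of B9 is A; the 5th of Gb7#9 (Gb dominant seventh sharp nine) is Db.
A up to Db is 4 semitones, a half step narrower than a perfect fourth, so the interval is diminished.

diminished fourth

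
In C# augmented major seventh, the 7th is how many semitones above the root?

C#+maj7 (C# augmented major seventh) is spelled C#–E#–G##–B#.
C# to B# is a major seventh: 11 semitones.

11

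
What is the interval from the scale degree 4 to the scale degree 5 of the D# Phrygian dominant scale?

major second

Spelling the D# Phrygian dominant scale: D# E F## G# A# B C#.
The scale degree 4 is G# and the 5th degree is A#.
G# up to A# spans 2 letter names and 2 semitones — a major second.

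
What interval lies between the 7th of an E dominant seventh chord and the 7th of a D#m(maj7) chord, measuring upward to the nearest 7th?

augmented seventh

E dominant seventh has D as its 7th, and D#m(maj7) has C## as its 7th.
From D to C##: 12 semitones over a seventh = augmented.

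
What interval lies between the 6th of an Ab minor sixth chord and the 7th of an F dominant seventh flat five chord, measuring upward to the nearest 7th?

minor seventh

The 6th of Ab minor sixth is F; the 7th of F dominant seventh flat five is Eb.
7 letter names make it a seventh; at 10 semitones (a half step narrower than major) the quality is minor.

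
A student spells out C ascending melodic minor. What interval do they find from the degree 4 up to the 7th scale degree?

augmented fourth

C melodic minor: C D E♭ F G A B.
That puts F below B.
From F to B: 6 semitones over a fourth = augmented.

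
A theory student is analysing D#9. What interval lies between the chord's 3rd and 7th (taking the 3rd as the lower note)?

D#9 is spelled D#–F##–A#–C#–E#.
So we need the interval from F## up to C#.
5 letter names make it a fifth; at 6 semitones (a half step narrower than perfect) the quality is diminished.
That tritone between 3rd and 7th is what gives the dominant seventh its pull toward resolution.

diminished 5th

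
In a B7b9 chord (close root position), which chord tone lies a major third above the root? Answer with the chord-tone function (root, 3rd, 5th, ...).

3rd

Spelling the chord: B, D#, F#, A, C.
The root is B. A major third above B is D#.
D# is the chord's 3rd.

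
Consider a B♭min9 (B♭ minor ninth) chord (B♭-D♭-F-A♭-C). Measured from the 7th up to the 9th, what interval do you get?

major 3rd

7th = A♭; 9th = C.
From A♭ to C is 4 semitones, exactly the major third.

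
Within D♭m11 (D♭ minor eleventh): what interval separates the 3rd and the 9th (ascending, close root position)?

major seventh

D♭m11 (D♭ minor eleventh) is spelled D♭-F♭-A♭-C♭-E♭-G♭.
So we need the interval from F♭ up to E♭.
From F♭ to E♭ is 11 semitones, exactly the major seventh.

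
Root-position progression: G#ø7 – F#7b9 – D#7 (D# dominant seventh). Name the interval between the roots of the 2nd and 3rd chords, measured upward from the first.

major sixth

The roots are F# and D#.
F# up to D# spans 6 letter names and 9 semitones — a major sixth.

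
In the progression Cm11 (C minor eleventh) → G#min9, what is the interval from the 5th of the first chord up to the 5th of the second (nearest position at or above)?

augmented fifth

The 5th of Cm11 (C minor eleventh) is G; the 5th of G#min9 is D#.
G up to D# is 8 semitones, a half step wider than a perfect fifth, so the interval is augmented.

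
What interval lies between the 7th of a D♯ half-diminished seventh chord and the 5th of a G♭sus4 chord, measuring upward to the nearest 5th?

The 7th of D♯ half-diminished seventh is C♯; the 5th of G♭sus4 is D♭.
From C♯ to D♭: 0 semitones over a second = diminished.

diminished second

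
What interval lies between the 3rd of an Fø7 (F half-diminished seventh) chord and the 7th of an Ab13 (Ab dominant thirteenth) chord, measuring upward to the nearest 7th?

Fø7 (F half-diminished seventh) has Ab as its 3rd, and Ab13 (Ab dominant thirteenth) has Gb as its 7th.
From Ab to Gb: 10 semitones over a seventh = minor.

minor seventh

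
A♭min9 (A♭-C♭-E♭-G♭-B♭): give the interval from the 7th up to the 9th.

major third

The 7th is G♭ and the 9th is B♭.
From G♭ to B♭ is 4 semitones, exactly the major third.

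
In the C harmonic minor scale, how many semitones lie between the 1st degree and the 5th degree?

7

The scale is C D Eb F G Ab B.
C up to G is a perfect fifth — 7 semitones.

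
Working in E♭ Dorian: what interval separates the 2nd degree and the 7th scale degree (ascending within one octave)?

The scale runs E♭ F G♭ A♭ B♭ C D♭.
The 2nd degree is F and the scale degree 7 is D♭.
From F to D♭: 8 semitones over a sixth = minor.

minor sixth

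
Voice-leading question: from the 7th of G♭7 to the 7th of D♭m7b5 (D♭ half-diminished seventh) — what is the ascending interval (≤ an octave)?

G♭7 has F♭ as its 7th, and D♭m7b5 (D♭ half-diminished seventh) has C♭ as its 7th.
From F♭ to C♭ is 7 semitones, exactly the perfect fifth.

perfect fifth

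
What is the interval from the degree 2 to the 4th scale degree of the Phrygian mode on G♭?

major third

G♭ phrygian: G♭ A𝄫 B𝄫 C♭ D♭ E𝄫 F♭.
So we need the interval from A𝄫 up to C♭.
Counting 3 letters and 4 half steps from A𝄫 gives a major third.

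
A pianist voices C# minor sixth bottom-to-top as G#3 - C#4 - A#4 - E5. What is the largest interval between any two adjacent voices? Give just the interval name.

Adjacent intervals: G#3→C#4 = perfect fourth; C#4→A#4 = major sixth; A#4→E5 = diminished fifth.
The largest is C#4 to A#4, a major sixth (9 semitones).

major sixth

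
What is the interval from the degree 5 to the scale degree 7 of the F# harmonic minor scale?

major third

F# harmonic minor: F# G# A B C# D E#.
That puts C# below E#.
From C# to E# is 4 semitones, exactly the major third.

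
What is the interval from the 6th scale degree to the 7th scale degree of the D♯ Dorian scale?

minor second

D♯ dorian: D♯ E♯ F♯ G♯ A♯ B♯ C♯.
The 6th scale degree is B♯ and the 7th scale degree is C♯.
From B♯ to C♯: 1 semitone over a second = minor.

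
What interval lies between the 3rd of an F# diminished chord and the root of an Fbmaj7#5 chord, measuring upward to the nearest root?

F# diminished has A as its 3rd, and Fbmaj7#5 has Fb as its root.
From A to Fb: 7 semitones over a sixth = diminished.

diminished 6th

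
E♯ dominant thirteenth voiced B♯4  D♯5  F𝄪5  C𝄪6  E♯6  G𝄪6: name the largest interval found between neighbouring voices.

perfect 5th

Adjacent intervals: B♯4→D♯5 = minor third; D♯5→F𝄪5 = major third; F𝄪5→C𝄪6 = perfect fifth; C𝄪6→E♯6 = minor third; E♯6→G𝄪6 = major third.
The largest is F𝄪5 to C𝄪6, a perfect fifth (7 semitones).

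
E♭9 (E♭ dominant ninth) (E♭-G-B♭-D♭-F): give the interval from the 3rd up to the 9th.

3rd = G; 9th = F.
7 letter names make it a seventh; at 10 semitones (a half step narrower than major) the quality is minor.

minor 7th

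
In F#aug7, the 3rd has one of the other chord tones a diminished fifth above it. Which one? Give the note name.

Spelling the chord: F#-A#-C##-E.
The 3rd is A#. A diminished fifth above A# is E.
E is the chord's 7th.

E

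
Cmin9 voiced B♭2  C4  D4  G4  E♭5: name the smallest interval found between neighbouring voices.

Adjacent intervals: B♭2→C4 = major ninth; C4→D4 = major second; D4→G4 = perfect fourth; G4→E♭5 = minor sixth.
The smallest is C4 to D4, a major second (2 semitones).

major second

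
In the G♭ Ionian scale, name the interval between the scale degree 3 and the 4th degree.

minor second

Spelling the G♭ Ionian scale: G♭ A♭ B♭ C♭ D♭ E♭ F.
Scale degree 3 = B♭; 4th scale degree = C♭.
From B♭ to C♭: 1 semitone over a second = minor.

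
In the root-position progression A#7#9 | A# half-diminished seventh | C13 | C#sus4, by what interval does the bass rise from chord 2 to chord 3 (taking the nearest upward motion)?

diminished third

The roots are A# and C.
From A# to C: 2 semitones over a third = diminished.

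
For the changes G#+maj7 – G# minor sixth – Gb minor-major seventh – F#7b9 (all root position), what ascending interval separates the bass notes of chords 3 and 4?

The roots are Gb and F#.
From Gb to F#: 12 semitones over a seventh = augmented.

augmented seventh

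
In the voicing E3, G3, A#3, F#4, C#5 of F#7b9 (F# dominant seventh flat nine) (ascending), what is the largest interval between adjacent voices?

minor sixth

Adjacent intervals: E3→G3 = minor third; G3→A#3 = augmented second; A#3→F#4 = minor sixth; F#4→C#5 = perfect fifth.
The largest is A#3 to F#4, a minor sixth (8 semitones).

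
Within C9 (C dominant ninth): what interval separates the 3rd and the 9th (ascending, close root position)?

C9: C, E, G, Bb, D.
So we need the interval from E up to D.
7 letter names make it a seventh; at 10 semitones (a half step narrower than major) the quality is minor.

minor seventh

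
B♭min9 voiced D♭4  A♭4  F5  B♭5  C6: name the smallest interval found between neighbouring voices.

major second

Adjacent intervals: D♭4→A♭4 = perfect fifth; A♭4→F5 = major sixth; F5→B♭5 = perfect fourth; B♭5→C6 = major second.
The smallest is B♭5 to C6, a major second (2 semitones).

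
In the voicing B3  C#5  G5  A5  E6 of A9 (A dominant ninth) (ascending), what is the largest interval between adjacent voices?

M9

Adjacent intervals: B3→C#5 = major ninth; C#5→G5 = diminished fifth; G5→A5 = major second; A5→E6 = perfect fifth.
The largest is B3 to C#5, a major ninth (14 semitones).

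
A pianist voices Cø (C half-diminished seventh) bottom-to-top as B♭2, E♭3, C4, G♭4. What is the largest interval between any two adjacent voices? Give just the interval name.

M6

Adjacent intervals: B♭2→E♭3 = perfect fourth; E♭3→C4 = major sixth; C4→G♭4 = diminished fifth.
The largest is E♭3 to C4, a major sixth (9 semitones).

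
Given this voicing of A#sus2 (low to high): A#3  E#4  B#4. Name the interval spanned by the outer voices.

The outer voices are A#3 and B#4.
From A# to B# is 14 semitones, exactly the major ninth.

major ninth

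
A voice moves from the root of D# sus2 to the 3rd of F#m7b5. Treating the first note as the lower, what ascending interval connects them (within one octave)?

The root of D# sus2 is D#; the 3rd of F#m7b5 is A.
D# up to A is 6 semitones, a half step narrower than a perfect fifth, so the interval is diminished.

diminished fifth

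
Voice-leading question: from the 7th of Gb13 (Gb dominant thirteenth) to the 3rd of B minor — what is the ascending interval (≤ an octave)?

augmented sixth

The 7th of Gb13 (Gb dominant thirteenth) is Fb; the 3rd of B minor is D.
From Fb to D: 10 semitones over a sixth = augmented.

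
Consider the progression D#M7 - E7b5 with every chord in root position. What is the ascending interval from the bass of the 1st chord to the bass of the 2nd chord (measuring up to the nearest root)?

minor second

The roots are D# and E.
From D# to E: 1 semitone over a second = minor.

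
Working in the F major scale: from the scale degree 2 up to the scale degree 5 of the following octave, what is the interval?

F major: F G A Bb C D E.
That puts G below C.
G up to C spans 11 letter names and 17 semitones — a perfect eleventh.

perfect eleventh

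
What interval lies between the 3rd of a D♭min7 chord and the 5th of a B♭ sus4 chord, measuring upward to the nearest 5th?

The 3rd of D♭min7 is F♭; the 5th of B♭ sus4 is F.
From F♭ to F: 1 semitone over a unison = augmented.

augmented unison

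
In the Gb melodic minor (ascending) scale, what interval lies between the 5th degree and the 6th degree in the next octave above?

Spelling the Gb melodic minor (ascending) scale: Gb Ab Bbb Cb Db Eb F.
5th degree = Db; 6th degree (up an octave) = Eb.
Db up to Eb spans 9 letter names and 14 semitones — a major ninth.

major 9th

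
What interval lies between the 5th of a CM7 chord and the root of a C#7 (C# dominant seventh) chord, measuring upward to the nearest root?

augmented 4th

The 5th of CM7 is G; the root of C#7 (C# dominant seventh) is C#.
G up to C# is 6 semitones, a half step wider than a perfect fourth, so the interval is augmented.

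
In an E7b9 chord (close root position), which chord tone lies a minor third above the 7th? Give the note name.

F

E7b9 (E dominant seventh flat nine) is spelled E, G#, B, D, F.
The 7th is D. A minor third above D is F.
F is the chord's 9th.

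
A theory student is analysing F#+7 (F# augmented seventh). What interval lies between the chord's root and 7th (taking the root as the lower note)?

The chord tones of F# augmented seventh are F#–A#–C##–E.
Root = F#; 7th = E.
7 letter names make it a seventh; at 10 semitones (a half step narrower than major) the quality is minor.

minor seventh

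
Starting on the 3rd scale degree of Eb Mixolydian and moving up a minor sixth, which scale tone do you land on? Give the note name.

The scale is Eb F G Ab Bb C Db.
The 3rd scale degree is G; a minor sixth above that is Eb — scale degree 1.

Eb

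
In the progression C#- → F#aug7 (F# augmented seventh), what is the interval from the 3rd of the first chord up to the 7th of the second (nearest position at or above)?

perfect unison

C#- has E as its 3rd, and F#aug7 (F# augmented seventh) has E as its 7th.
Counting 1 letters and 0 half steps from E gives a perfect unison.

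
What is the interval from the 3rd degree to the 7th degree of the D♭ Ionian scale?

D♭ major: D♭ E♭ F G♭ A♭ B♭ C.
That puts F below C.
F up to C spans 5 letter names and 7 semitones — a perfect fifth.

perfect fifth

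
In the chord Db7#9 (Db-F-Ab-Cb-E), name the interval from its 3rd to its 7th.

So we need the interval from F up to Cb.
From F to Cb: 6 semitones over a fifth = diminished.

diminished fifth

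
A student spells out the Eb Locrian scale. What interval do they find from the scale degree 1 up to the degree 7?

The scale runs Eb Fb Gb Ab Bbb Cb Db.
Scale degree 1 = Eb; 7th scale degree = Db.
Eb up to Db is 10 semitones, a half step narrower than a major seventh, so the interval is minor.

minor 7th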